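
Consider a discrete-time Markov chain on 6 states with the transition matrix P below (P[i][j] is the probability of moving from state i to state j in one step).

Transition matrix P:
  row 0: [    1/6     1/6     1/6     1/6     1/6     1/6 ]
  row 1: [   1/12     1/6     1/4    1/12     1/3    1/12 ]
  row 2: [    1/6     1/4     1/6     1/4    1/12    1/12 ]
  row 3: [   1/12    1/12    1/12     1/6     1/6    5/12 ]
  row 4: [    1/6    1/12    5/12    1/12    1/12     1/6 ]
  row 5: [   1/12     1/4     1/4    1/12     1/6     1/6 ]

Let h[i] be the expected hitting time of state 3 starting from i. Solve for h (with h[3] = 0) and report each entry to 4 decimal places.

First-step conditioning: h[3] = 0; for i ≠ 3, h[i] = 1 + Σ_k P[i][k]·h[k].
  h[0] = 1 + 1/6·h[0] + 1/6·h[1] + 1/6·h[2] + 1/6·h[4] + 1/6·h[5]
  h[1] = 1 + 1/12·h[0] + 1/6·h[1] + 1/4·h[2] + 1/3·h[4] + 1/12·h[5]
  h[2] = 1 + 1/6·h[0] + 1/4·h[1] + 1/6·h[2] + 1/12·h[4] + 1/12·h[5]
  h[4] = 1 + 1/6·h[0] + 1/12·h[1] + 5/12·h[2] + 1/12·h[4] + 1/6·h[5]
  h[5] = 1 + 1/12·h[0] + 1/4·h[1] + 1/4·h[2] + 1/6·h[4] + 1/6·h[5]
Solving the 5×5 linear system over states ≠ 3 gives exactly h = [139764/20435, 150606/20435, 25494/4087, 0, 146844/20435, 30258/4087] (h[3] = 0 is the target).

h = [6.8394, 7.3700, 6.2378, 0.0000, 7.1859, 7.4035]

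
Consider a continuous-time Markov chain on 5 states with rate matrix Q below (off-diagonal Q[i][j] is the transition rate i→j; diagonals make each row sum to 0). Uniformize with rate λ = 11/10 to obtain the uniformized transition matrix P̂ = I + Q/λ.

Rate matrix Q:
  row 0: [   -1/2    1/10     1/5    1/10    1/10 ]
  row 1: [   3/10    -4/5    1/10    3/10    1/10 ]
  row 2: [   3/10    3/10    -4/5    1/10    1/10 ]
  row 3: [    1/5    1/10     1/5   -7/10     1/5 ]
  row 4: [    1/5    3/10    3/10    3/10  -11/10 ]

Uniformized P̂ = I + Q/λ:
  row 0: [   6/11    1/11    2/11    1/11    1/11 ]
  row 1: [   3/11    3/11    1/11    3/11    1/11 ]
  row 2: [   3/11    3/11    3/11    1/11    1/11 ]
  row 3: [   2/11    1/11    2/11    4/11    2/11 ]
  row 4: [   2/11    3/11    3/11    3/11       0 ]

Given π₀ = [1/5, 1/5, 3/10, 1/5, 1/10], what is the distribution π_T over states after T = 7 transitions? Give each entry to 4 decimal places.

π = [0.3383, 0.1760, 0.1924, 0.1939, 0.0995]

t=0: π = [0.2000, 0.2000, 0.3000, 0.2000, 0.1000]
t=1: π = [0.3000, 0.2000, 0.2000, 0.2000, 0.1000]
t=2: π = [0.3273, 0.1818, 0.1909, 0.2000, 0.1000]
t=3: π = [0.3347, 0.1769, 0.1917, 0.1967, 0.1000]
t=4: π = [0.3370, 0.1761, 0.1923, 0.1949, 0.0997]
t=5: π = [0.3379, 0.1760, 0.1924, 0.1942, 0.0996]
t=6: π = [0.3382, 0.1760, 0.1924, 0.1940, 0.0995]
t=7: π = [0.3383, 0.1760, 0.1924, 0.1939, 0.0995]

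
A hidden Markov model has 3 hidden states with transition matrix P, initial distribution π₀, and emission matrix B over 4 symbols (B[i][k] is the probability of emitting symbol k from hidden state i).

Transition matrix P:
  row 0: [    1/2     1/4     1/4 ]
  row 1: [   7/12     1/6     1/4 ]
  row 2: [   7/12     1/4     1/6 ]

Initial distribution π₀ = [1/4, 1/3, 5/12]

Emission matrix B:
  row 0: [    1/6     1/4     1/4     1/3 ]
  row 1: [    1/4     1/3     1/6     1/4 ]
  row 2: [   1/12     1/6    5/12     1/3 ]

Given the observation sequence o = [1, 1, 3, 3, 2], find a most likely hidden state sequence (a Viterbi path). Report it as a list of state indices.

t=0: δ = [6.250e-02, 1.111e-01, 6.944e-02]  (obs o_0=1)
t=1: δ = [1.620e-02, 6.173e-03, 4.630e-03]  ψ = [1, 1, 1]  (obs o_1=1)
t=2: δ = [2.701e-03, 1.013e-03, 1.350e-03]  ψ = [0, 0, 0]  (obs o_2=3)
t=3: δ = [4.501e-04, 1.688e-04, 2.251e-04]  ψ = [0, 0, 0]  (obs o_3=3)
t=4: δ = [5.626e-05, 1.875e-05, 4.689e-05]  ψ = [0, 0, 0]  (obs o_4=2)
backtrack: best end state = 0; path = [1, 0, 0, 0, 0]

path = [1, 0, 0, 0, 0]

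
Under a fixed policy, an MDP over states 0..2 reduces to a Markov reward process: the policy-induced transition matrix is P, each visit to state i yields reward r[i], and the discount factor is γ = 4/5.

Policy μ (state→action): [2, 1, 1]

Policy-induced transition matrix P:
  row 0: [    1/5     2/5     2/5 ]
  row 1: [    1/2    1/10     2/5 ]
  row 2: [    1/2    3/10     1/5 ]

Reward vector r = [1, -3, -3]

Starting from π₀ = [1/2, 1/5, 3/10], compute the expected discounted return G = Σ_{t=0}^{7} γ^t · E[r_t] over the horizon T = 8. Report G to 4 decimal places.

t=0: π = [0.5000, 0.2000, 0.3000], E[r] = -1.0000, γ^t·E[r] = -1.000000, running G = -1.000000
t=1: π = [0.3500, 0.3100, 0.3400], E[r] = -1.6000, γ^t·E[r] = -1.280000, running G = -2.280000
t=2: π = [0.3950, 0.2730, 0.3320], E[r] = -1.4200, γ^t·E[r] = -0.908800, running G = -3.188800
t=3: π = [0.3815, 0.2849, 0.3336], E[r] = -1.4740, γ^t·E[r] = -0.754688, running G = -3.943488
t=4: π = [0.3856, 0.2812, 0.3333], E[r] = -1.4578, γ^t·E[r] = -0.597115, running G = -4.540603
t=5: π = [0.3843, 0.2823, 0.3333], E[r] = -1.4627, γ^t·E[r] = -0.479284, running G = -5.019887
t=6: π = [0.3847, 0.2820, 0.3333], E[r] = -1.4612, γ^t·E[r] = -0.383045, running G = -5.402933
t=7: π = [0.3846, 0.2821, 0.3333], E[r] = -1.4616, γ^t·E[r] = -0.306528, running G = -5.709461

G = -5.7095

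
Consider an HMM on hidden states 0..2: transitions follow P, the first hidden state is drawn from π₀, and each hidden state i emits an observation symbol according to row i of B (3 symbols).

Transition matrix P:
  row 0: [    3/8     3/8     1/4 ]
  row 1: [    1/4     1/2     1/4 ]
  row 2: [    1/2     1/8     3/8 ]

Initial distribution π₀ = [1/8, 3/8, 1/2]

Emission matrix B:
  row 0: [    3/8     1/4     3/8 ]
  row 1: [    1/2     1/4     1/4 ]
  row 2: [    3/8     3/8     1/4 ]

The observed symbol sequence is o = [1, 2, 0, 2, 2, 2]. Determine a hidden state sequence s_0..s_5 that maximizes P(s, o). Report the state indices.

t=0: δ = [3.125e-02, 9.375e-02, 1.875e-01]  (obs o_0=1)
t=1: δ = [3.516e-02, 1.172e-02, 1.758e-02]  ψ = [2, 1, 2]  (obs o_1=2)
t=2: δ = [4.944e-03, 6.592e-03, 3.296e-03]  ψ = [0, 0, 0]  (obs o_2=0)
t=3: δ = [6.952e-04, 8.240e-04, 4.120e-04]  ψ = [0, 1, 1]  (obs o_3=2)
t=4: δ = [9.777e-05, 1.030e-04, 5.150e-05]  ψ = [0, 1, 1]  (obs o_4=2)
t=5: δ = [1.375e-05, 1.287e-05, 6.437e-06]  ψ = [0, 1, 1]  (obs o_5=2)
backtrack: best end state = 0; path = [2, 0, 0, 0, 0, 0]

path = [2, 0, 0, 0, 0, 0]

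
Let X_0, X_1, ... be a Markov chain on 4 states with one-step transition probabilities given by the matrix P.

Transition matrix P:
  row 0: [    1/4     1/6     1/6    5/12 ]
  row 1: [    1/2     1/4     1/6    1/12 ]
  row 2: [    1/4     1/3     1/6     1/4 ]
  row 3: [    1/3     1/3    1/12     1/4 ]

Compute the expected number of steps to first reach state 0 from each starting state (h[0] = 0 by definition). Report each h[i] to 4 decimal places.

h = [0.0000, 2.2768, 2.9114, 2.6687]

First-step conditioning: h[0] = 0; for i ≠ 0, h[i] = 1 + Σ_k P[i][k]·h[k].
  h[1] = 1 + 1/4·h[1] + 1/6·h[2] + 1/12·h[3]
  h[2] = 1 + 1/3·h[1] + 1/6·h[2] + 1/4·h[3]
  h[3] = 1 + 1/3·h[1] + 1/12·h[2] + 1/4·h[3]
Solving the 3×3 linear system over states ≠ 0 gives exactly h = [0, 1464/643, 1872/643, 1716/643] (h[0] = 0 is the target).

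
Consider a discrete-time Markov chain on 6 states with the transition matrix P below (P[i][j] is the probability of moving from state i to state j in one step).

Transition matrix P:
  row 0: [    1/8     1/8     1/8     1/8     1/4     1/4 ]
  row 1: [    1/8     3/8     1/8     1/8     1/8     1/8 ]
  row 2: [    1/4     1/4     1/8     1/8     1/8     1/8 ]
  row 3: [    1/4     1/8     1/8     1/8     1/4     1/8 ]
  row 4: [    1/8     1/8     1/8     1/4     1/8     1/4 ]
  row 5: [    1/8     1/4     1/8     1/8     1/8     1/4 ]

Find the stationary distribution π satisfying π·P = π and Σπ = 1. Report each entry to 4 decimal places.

π = [0.1588, 0.2190, 0.1250, 0.1454, 0.1630, 0.1888]

Balance equations π_j = Σ_i π_i·P[i][j]:
  π_0 = 1/8·π_0 + 1/8·π_1 + 1/4·π_2 + 1/4·π_3 + 1/8·π_4 + 1/8·π_5
  π_1 = 1/8·π_0 + 3/8·π_1 + 1/4·π_2 + 1/8·π_3 + 1/8·π_4 + 1/4·π_5
  π_2 = 1/8·π_0 + 1/8·π_1 + 1/8·π_2 + 1/8·π_3 + 1/8·π_4 + 1/8·π_5
  π_3 = 1/8·π_0 + 1/8·π_1 + 1/8·π_2 + 1/8·π_3 + 1/4·π_4 + 1/8·π_5
  π_4 = 1/4·π_0 + 1/8·π_1 + 1/8·π_2 + 1/4·π_3 + 1/8·π_4 + 1/8·π_5
  normalize: π_0 + π_1 + π_2 + π_3 + π_4 + π_5 = 1
Solving the linear system gives exactly π = [639/4024, 771/3521, 1/8, 585/4024, 82/503, 5319/28168].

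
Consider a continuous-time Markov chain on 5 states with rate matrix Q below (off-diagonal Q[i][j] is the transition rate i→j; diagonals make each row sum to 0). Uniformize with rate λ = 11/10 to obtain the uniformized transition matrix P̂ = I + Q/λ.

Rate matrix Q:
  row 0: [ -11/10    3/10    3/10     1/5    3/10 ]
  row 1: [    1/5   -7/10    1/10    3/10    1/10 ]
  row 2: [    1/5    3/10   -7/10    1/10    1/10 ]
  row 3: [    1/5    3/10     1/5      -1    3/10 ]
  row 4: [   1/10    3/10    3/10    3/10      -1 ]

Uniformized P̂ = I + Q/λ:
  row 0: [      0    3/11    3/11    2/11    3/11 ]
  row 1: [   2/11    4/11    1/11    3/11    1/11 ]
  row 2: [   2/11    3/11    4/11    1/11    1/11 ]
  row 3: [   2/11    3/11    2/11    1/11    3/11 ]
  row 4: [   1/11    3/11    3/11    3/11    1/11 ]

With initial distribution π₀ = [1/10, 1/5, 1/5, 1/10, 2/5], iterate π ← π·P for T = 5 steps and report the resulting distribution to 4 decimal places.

t=0: π = [0.1000, 0.2000, 0.2000, 0.1000, 0.4000]
t=1: π = [0.1273, 0.2909, 0.2455, 0.2091, 0.1273]
t=2: π = [0.1471, 0.2992, 0.2231, 0.1785, 0.1521]
t=3: π = [0.1412, 0.2999, 0.2224, 0.1863, 0.1501]
t=4: π = [0.1425, 0.3000, 0.2215, 0.1856, 0.1505]
t=5: π = [0.1422, 0.3000, 0.2214, 0.1858, 0.1506]

π = [0.1422, 0.3000, 0.2214, 0.1858, 0.1506]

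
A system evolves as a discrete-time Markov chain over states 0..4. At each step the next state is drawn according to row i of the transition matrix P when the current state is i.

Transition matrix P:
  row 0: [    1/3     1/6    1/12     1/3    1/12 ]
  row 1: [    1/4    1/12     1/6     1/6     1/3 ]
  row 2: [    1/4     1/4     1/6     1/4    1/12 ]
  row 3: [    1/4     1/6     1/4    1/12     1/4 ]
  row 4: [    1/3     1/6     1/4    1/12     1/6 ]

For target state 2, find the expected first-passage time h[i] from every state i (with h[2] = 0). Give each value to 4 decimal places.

h = [6.2488, 5.7119, 0.0000, 5.2987, 5.3717]

First-step conditioning: h[2] = 0; for i ≠ 2, h[i] = 1 + Σ_k P[i][k]·h[k].
  h[0] = 1 + 1/3·h[0] + 1/6·h[1] + 1/3·h[3] + 1/12·h[4]
  h[1] = 1 + 1/4·h[0] + 1/12·h[1] + 1/6·h[3] + 1/3·h[4]
  h[3] = 1 + 1/4·h[0] + 1/6·h[1] + 1/12·h[3] + 1/4·h[4]
  h[4] = 1 + 1/3·h[0] + 1/6·h[1] + 1/12·h[3] + 1/6·h[4]
Solving the 4×4 linear system over states ≠ 2 gives exactly h = [8892/1423, 8128/1423, 0, 7540/1423, 7644/1423] (h[2] = 0 is the target).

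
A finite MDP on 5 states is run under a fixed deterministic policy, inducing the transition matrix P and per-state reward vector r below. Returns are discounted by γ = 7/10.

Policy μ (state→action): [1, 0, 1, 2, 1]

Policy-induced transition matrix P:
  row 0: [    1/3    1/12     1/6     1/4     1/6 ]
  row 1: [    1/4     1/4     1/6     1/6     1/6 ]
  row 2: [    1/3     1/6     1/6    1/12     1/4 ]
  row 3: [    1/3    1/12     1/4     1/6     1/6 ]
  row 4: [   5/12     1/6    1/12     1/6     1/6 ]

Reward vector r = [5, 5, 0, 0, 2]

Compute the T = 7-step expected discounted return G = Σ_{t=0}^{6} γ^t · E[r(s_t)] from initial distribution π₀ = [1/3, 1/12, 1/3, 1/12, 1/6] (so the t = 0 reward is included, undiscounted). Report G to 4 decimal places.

G = 8.0667

t=0: π = [0.3333, 0.0833, 0.3333, 0.0833, 0.1667], E[r] = 2.4167, γ^t·E[r] = 2.416667, running G = 2.416667
t=1: π = [0.3403, 0.1389, 0.1597, 0.1667, 0.1944], E[r] = 2.7847, γ^t·E[r] = 1.949306, running G = 4.365972
t=2: π = [0.3380, 0.1360, 0.1644, 0.1817, 0.1800], E[r] = 2.7297, γ^t·E[r] = 1.337575, running G = 5.703547
t=3: π = [0.3370, 0.1347, 0.1668, 0.1811, 0.1804], E[r] = 2.7192, γ^t·E[r] = 0.932680, running G = 6.636228
t=4: π = [0.3371, 0.1347, 0.1667, 0.1808, 0.1806], E[r] = 2.7204, γ^t·E[r] = 0.653167, running G = 7.289395
t=5: π = [0.3372, 0.1347, 0.1667, 0.1809, 0.1806], E[r] = 2.7205, γ^t·E[r] = 0.457239, running G = 7.746635
t=6: π = [0.3372, 0.1347, 0.1667, 0.1809, 0.1806], E[r] = 2.7205, γ^t·E[r] = 0.320065, running G = 8.066699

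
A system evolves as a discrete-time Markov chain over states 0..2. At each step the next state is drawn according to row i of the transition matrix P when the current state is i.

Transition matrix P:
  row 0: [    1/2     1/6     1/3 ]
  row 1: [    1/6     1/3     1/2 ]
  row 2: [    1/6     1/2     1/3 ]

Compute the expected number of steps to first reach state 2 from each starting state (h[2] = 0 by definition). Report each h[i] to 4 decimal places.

First-step conditioning: h[2] = 0; for i ≠ 2, h[i] = 1 + Σ_k P[i][k]·h[k].
  h[0] = 1 + 1/2·h[0] + 1/6·h[1]
  h[1] = 1 + 1/6·h[0] + 1/3·h[1]
Solving the 2×2 linear system over states ≠ 2 gives exactly h = [30/11, 24/11, 0] (h[2] = 0 is the target).

h = [2.7273, 2.1818, 0.0000]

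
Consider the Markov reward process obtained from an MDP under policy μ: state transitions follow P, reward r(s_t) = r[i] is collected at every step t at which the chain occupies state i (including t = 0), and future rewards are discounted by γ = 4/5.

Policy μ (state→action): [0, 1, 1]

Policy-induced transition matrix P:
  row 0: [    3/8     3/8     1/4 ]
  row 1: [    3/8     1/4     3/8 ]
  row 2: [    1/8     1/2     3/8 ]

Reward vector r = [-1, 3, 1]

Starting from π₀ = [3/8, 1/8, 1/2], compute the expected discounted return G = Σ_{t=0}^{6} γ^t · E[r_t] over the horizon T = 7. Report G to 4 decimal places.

G = 4.0629

t=0: π = [0.3750, 0.1250, 0.5000], E[r] = 0.5000, γ^t·E[r] = 0.500000, running G = 0.500000
t=1: π = [0.2500, 0.4219, 0.3281], E[r] = 1.3438, γ^t·E[r] = 1.075000, running G = 1.575000
t=2: π = [0.2930, 0.3633, 0.3438], E[r] = 1.1406, γ^t·E[r] = 0.730000, running G = 2.305000
t=3: π = [0.2891, 0.3726, 0.3384], E[r] = 1.1670, γ^t·E[r] = 0.597500, running G = 2.902500
t=4: π = [0.2904, 0.3707, 0.3389], E[r] = 1.1606, γ^t·E[r] = 0.475400, running G = 3.377900
t=5: π = [0.2903, 0.3710, 0.3387], E[r] = 1.1615, γ^t·E[r] = 0.380590, running G = 3.758490
t=6: π = [0.2903, 0.3710, 0.3387], E[r] = 1.1613, γ^t·E[r] = 0.304420, running G = 4.062910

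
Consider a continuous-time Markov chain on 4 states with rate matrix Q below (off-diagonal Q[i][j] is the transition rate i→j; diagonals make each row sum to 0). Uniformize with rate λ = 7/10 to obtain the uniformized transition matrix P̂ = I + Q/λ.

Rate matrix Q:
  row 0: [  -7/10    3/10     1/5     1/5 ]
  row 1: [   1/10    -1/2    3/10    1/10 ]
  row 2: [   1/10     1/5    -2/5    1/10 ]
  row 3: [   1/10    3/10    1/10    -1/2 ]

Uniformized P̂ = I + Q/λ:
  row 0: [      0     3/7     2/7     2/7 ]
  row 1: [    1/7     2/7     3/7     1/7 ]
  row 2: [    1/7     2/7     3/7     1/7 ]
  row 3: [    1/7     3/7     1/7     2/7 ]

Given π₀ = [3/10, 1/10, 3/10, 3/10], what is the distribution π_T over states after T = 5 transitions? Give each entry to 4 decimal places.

t=0: π = [0.3000, 0.1000, 0.3000, 0.3000]
t=1: π = [0.1000, 0.3714, 0.3000, 0.2286]
t=2: π = [0.1286, 0.3327, 0.3490, 0.1898]
t=3: π = [0.1245, 0.3312, 0.3560, 0.1883]
t=4: π = [0.1251, 0.3304, 0.3570, 0.1875]
t=5: π = [0.1250, 0.3304, 0.3571, 0.1875]

π = [0.1250, 0.3304, 0.3571, 0.1875]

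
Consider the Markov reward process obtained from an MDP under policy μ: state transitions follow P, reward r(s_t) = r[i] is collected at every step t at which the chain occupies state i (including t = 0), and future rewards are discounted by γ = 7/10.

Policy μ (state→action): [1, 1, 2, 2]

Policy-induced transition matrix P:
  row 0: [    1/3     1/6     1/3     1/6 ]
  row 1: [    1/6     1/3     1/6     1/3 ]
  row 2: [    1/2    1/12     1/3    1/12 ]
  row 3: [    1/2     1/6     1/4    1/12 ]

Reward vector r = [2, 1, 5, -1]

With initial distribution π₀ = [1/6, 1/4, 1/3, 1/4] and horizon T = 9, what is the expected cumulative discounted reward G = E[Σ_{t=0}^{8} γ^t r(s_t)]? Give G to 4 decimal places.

t=0: π = [0.1667, 0.2500, 0.3333, 0.2500], E[r] = 2.0000, γ^t·E[r] = 2.000000, running G = 2.000000
t=1: π = [0.3889, 0.1806, 0.2708, 0.1597], E[r] = 2.1528, γ^t·E[r] = 1.506944, running G = 3.506944
t=2: π = [0.3750, 0.1742, 0.2899, 0.1609], E[r] = 2.2130, γ^t·E[r] = 1.084352, running G = 4.591296
t=3: π = [0.3794, 0.1715, 0.2909, 0.1581], E[r] = 2.2268, γ^t·E[r] = 0.763777, running G = 5.355073
t=4: π = [0.3796, 0.1710, 0.2916, 0.1578], E[r] = 2.2302, γ^t·E[r] = 0.535464, running G = 5.890538
t=5: π = [0.3797, 0.1709, 0.2917, 0.1577], E[r] = 2.2310, γ^t·E[r] = 0.374965, running G = 6.265502
t=6: π = [0.3798, 0.1708, 0.2917, 0.1577], E[r] = 2.2312, γ^t·E[r] = 0.262499, running G = 6.528002
t=7: π = [0.3798, 0.1708, 0.2917, 0.1577], E[r] = 2.2313, γ^t·E[r] = 0.183754, running G = 6.711756
t=8: π = [0.3798, 0.1708, 0.2917, 0.1577], E[r] = 2.2313, γ^t·E[r] = 0.128628, running G = 6.840384

G = 6.8404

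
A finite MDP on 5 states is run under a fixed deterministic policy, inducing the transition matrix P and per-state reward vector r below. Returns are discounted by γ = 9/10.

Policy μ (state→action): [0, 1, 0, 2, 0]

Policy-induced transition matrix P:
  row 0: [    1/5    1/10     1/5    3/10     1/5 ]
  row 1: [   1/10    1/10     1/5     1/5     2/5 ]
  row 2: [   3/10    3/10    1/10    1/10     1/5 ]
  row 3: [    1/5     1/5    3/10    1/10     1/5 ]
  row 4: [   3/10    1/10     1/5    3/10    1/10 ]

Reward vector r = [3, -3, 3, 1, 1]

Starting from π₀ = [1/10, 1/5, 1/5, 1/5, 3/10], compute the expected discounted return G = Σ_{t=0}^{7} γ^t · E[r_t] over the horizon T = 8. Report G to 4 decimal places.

t=0: π = [0.1000, 0.2000, 0.2000, 0.2000, 0.3000], E[r] = 0.8000, γ^t·E[r] = 0.800000, running G = 0.800000
t=1: π = [0.2300, 0.1600, 0.2000, 0.2000, 0.2100], E[r] = 1.2200, γ^t·E[r] = 1.098000, running G = 1.898000
t=2: π = [0.2250, 0.1600, 0.2000, 0.2040, 0.2110], E[r] = 1.2100, γ^t·E[r] = 0.980100, running G = 2.878100
t=3: π = [0.2251, 0.1604, 0.2004, 0.2032, 0.2109], E[r] = 1.2094, γ^t·E[r] = 0.881653, running G = 3.759753
t=4: π = [0.2251, 0.1604, 0.2003, 0.2032, 0.2110], E[r] = 1.2091, γ^t·E[r] = 0.793317, running G = 4.553069
t=5: π = [0.2251, 0.1604, 0.2003, 0.2033, 0.2110], E[r] = 1.2092, γ^t·E[r] = 0.714048, running G = 5.267117
t=6: π = [0.2251, 0.1604, 0.2003, 0.2033, 0.2110], E[r] = 1.2092, γ^t·E[r] = 0.642636, running G = 5.909753
t=7: π = [0.2251, 0.1604, 0.2003, 0.2033, 0.2110], E[r] = 1.2092, γ^t·E[r] = 0.578372, running G = 6.488124

G = 6.4881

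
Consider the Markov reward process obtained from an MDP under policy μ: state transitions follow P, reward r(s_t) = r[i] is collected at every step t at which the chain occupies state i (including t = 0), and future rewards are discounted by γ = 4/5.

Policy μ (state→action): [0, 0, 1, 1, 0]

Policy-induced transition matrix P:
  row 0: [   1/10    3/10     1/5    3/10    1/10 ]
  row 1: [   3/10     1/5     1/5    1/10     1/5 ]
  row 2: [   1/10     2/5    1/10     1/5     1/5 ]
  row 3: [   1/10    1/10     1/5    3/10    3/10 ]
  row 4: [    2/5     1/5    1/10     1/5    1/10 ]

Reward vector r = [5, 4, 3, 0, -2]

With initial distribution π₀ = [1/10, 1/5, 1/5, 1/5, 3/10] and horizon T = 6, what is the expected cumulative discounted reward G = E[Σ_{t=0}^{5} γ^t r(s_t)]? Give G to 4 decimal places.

t=0: π = [0.1000, 0.2000, 0.2000, 0.2000, 0.3000], E[r] = 1.3000, γ^t·E[r] = 1.300000, running G = 1.300000
t=1: π = [0.2300, 0.2300, 0.1500, 0.2100, 0.1800], E[r] = 2.1600, γ^t·E[r] = 1.728000, running G = 3.028000
t=2: π = [0.2000, 0.2320, 0.1670, 0.2210, 0.1800], E[r] = 2.0690, γ^t·E[r] = 1.324160, running G = 4.352160
t=3: π = [0.2004, 0.2313, 0.1653, 0.2189, 0.1841], E[r] = 2.0549, γ^t·E[r] = 1.052109, running G = 5.404269
t=4: π = [0.2015, 0.2312, 0.1651, 0.2188, 0.1834], E[r] = 2.0606, γ^t·E[r] = 0.844018, running G = 6.248286
t=5: π = [0.2013, 0.2313, 0.1652, 0.2189, 0.1834], E[r] = 2.0602, γ^t·E[r] = 0.675077, running G = 6.923363

G = 6.9234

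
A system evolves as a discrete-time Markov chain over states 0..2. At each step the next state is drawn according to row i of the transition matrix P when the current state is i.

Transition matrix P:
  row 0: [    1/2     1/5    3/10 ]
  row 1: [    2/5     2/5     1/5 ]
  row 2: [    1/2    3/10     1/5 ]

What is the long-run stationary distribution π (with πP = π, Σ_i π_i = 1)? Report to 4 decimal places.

Balance equations π_j = Σ_i π_i·P[i][j]:
  π_0 = 1/2·π_0 + 2/5·π_1 + 1/2·π_2
  π_1 = 1/5·π_0 + 2/5·π_1 + 3/10·π_2
  normalize: π_0 + π_1 + π_2 = 1
Solving the linear system gives exactly π = [42/89, 25/89, 22/89].

π = [0.4719, 0.2809, 0.2472]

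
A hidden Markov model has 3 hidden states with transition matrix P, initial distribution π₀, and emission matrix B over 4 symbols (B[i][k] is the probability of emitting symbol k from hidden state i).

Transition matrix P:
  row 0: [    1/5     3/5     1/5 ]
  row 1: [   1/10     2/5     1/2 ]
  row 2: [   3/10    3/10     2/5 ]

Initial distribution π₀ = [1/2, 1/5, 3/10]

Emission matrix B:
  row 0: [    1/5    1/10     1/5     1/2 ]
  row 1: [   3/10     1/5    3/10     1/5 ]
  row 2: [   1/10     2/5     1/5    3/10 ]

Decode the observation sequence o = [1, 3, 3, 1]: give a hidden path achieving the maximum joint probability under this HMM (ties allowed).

t=0: δ = [5.000e-02, 4.000e-02, 1.200e-01]  (obs o_0=1)
t=1: δ = [1.800e-02, 7.200e-03, 1.440e-02]  ψ = [2, 2, 2]  (obs o_1=3)
t=2: δ = [2.160e-03, 2.160e-03, 1.728e-03]  ψ = [2, 0, 2]  (obs o_2=3)
t=3: δ = [5.184e-05, 2.592e-04, 4.320e-04]  ψ = [2, 0, 1]  (obs o_3=1)
backtrack: best end state = 2; path = [2, 0, 1, 2]

path = [2, 0, 1, 2]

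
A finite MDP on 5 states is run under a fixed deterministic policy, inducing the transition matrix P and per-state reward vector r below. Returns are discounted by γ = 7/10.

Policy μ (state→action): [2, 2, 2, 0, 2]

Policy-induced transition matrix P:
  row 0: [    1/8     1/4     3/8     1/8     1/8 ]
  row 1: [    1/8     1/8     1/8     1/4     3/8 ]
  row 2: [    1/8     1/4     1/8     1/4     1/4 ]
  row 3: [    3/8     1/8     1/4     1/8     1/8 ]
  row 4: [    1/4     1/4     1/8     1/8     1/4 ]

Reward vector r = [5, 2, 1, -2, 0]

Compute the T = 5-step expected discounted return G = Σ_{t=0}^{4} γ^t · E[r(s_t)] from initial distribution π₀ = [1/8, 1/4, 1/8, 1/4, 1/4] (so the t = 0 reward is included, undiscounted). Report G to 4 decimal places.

G = 3.0028

t=0: π = [0.1250, 0.2500, 0.1250, 0.2500, 0.2500], E[r] = 0.7500, γ^t·E[r] = 0.750000, running G = 0.750000
t=1: π = [0.2188, 0.1875, 0.1875, 0.1719, 0.2344], E[r] = 1.3125, γ^t·E[r] = 0.918750, running G = 1.668750
t=2: π = [0.1973, 0.2051, 0.2012, 0.1719, 0.2246], E[r] = 1.2539, γ^t·E[r] = 0.614414, running G = 2.283164
t=3: π = [0.1960, 0.2029, 0.1958, 0.1758, 0.2295], E[r] = 1.2302, γ^t·E[r] = 0.421967, running G = 2.705131
t=4: π = [0.1976, 0.2027, 0.1960, 0.1748, 0.2289], E[r] = 1.2398, γ^t·E[r] = 0.297678, running G = 3.002809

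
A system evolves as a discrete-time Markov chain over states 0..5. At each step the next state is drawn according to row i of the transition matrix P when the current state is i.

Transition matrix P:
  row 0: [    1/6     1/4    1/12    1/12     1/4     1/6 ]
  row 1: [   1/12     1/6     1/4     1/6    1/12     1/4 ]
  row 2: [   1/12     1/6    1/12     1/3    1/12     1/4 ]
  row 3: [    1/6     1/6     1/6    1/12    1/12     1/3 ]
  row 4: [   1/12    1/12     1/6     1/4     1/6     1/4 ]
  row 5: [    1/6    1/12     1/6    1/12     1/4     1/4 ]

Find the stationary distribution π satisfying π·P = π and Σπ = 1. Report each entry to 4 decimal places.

Balance equations π_j = Σ_i π_i·P[i][j]:
  π_0 = 1/6·π_0 + 1/12·π_1 + 1/12·π_2 + 1/6·π_3 + 1/12·π_4 + 1/6·π_5
  π_1 = 1/4·π_0 + 1/6·π_1 + 1/6·π_2 + 1/6·π_3 + 1/12·π_4 + 1/12·π_5
  π_2 = 1/12·π_0 + 1/4·π_1 + 1/12·π_2 + 1/6·π_3 + 1/6·π_4 + 1/6·π_5
  π_3 = 1/12·π_0 + 1/6·π_1 + 1/3·π_2 + 1/12·π_3 + 1/4·π_4 + 1/12·π_5
  π_4 = 1/4·π_0 + 1/12·π_1 + 1/12·π_2 + 1/12·π_3 + 1/6·π_4 + 1/4·π_5
  normalize: π_0 + π_1 + π_2 + π_3 + π_4 + π_5 = 1
Solving the linear system gives exactly π = [1349/10499, 1501/10499, 21150/136487, 21932/136487, 21867/136487, 34488/136487].

π = [0.1285, 0.1430, 0.1550, 0.1607, 0.1602, 0.2527]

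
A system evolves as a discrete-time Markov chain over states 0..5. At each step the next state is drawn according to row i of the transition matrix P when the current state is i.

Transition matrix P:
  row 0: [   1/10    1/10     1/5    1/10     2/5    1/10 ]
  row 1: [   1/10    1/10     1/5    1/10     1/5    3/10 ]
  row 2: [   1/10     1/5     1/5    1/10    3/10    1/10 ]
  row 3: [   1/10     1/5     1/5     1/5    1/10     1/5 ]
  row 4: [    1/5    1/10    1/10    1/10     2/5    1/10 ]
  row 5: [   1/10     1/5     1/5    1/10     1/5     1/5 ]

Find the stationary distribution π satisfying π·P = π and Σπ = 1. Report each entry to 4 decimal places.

Balance equations π_j = Σ_i π_i·P[i][j]:
  π_0 = 1/10·π_0 + 1/10·π_1 + 1/10·π_2 + 1/10·π_3 + 1/5·π_4 + 1/10·π_5
  π_1 = 1/10·π_0 + 1/10·π_1 + 1/5·π_2 + 1/5·π_3 + 1/10·π_4 + 1/5·π_5
  π_2 = 1/5·π_0 + 1/5·π_1 + 1/5·π_2 + 1/5·π_3 + 1/10·π_4 + 1/5·π_5
  π_3 = 1/10·π_0 + 1/10·π_1 + 1/10·π_2 + 1/5·π_3 + 1/10·π_4 + 1/10·π_5
  π_4 = 2/5·π_0 + 1/5·π_1 + 3/10·π_2 + 1/10·π_3 + 2/5·π_4 + 1/5·π_5
  normalize: π_0 + π_1 + π_2 + π_3 + π_4 + π_5 = 1
Solving the linear system gives exactly π = [917/7110, 11243/78210, 608/3555, 1/9, 206/711, 6077/39105].

π = [0.1290, 0.1438, 0.1710, 0.1111, 0.2897, 0.1554]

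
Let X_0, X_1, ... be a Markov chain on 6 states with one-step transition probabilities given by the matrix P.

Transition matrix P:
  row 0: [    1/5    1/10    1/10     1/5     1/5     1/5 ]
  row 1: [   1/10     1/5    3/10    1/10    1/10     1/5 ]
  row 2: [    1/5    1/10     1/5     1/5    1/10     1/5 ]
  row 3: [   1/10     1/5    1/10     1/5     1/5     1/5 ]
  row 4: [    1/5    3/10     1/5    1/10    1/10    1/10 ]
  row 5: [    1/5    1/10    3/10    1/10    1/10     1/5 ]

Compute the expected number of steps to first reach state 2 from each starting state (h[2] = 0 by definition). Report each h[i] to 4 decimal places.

First-step conditioning: h[2] = 0; for i ≠ 2, h[i] = 1 + Σ_k P[i][k]·h[k].
  h[0] = 1 + 1/5·h[0] + 1/10·h[1] + 1/5·h[3] + 1/5·h[4] + 1/5·h[5]
  h[1] = 1 + 1/10·h[0] + 1/5·h[1] + 1/10·h[3] + 1/10·h[4] + 1/5·h[5]
  h[3] = 1 + 1/10·h[0] + 1/5·h[1] + 1/5·h[3] + 1/5·h[4] + 1/5·h[5]
  h[4] = 1 + 1/5·h[0] + 3/10·h[1] + 1/10·h[3] + 1/10·h[4] + 1/10·h[5]
  h[5] = 1 + 1/5·h[0] + 1/10·h[1] + 1/10·h[3] + 1/10·h[4] + 1/5·h[5]
Solving the 5×5 linear system over states ≠ 2 gives exactly h = [3370/621, 890/207, 0, 1100/207, 1000/207, 2740/621] (h[2] = 0 is the target).

h = [5.4267, 4.2995, 0.0000, 5.3140, 4.8309, 4.4122]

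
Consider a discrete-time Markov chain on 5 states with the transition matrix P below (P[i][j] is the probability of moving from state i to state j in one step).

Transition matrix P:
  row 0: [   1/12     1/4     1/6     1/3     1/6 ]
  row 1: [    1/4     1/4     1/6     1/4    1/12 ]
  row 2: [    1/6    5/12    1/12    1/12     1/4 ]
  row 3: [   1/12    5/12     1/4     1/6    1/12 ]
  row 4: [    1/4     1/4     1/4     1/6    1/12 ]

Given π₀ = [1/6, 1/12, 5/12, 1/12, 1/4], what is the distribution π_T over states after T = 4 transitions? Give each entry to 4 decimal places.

π = [0.1722, 0.3144, 0.1797, 0.2063, 0.1274]

t=0: π = [0.1667, 0.0833, 0.4167, 0.0833, 0.2500]
t=1: π = [0.1736, 0.3333, 0.1597, 0.1667, 0.1667]
t=2: π = [0.1800, 0.3044, 0.1811, 0.2101, 0.1244]
t=3: π = [0.1699, 0.3152, 0.1794, 0.2069, 0.1285]
t=4: π = [0.1722, 0.3144, 0.1797, 0.2063, 0.1274]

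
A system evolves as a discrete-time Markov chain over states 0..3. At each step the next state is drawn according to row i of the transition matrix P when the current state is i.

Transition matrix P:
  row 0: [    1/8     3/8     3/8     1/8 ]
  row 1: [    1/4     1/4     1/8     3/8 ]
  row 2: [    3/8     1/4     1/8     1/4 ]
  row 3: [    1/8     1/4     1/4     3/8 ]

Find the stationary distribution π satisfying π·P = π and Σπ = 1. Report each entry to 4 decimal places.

Balance equations π_j = Σ_i π_i·P[i][j]:
  π_0 = 1/8·π_0 + 1/4·π_1 + 3/8·π_2 + 1/8·π_3
  π_1 = 3/8·π_0 + 1/4·π_1 + 1/4·π_2 + 1/4·π_3
  π_2 = 3/8·π_0 + 1/8·π_1 + 1/8·π_2 + 1/4·π_3
  normalize: π_0 + π_1 + π_2 + π_3 = 1
Solving the linear system gives exactly π = [118/553, 153/553, 17/79, 163/553].

π = [0.2134, 0.2767, 0.2152, 0.2948]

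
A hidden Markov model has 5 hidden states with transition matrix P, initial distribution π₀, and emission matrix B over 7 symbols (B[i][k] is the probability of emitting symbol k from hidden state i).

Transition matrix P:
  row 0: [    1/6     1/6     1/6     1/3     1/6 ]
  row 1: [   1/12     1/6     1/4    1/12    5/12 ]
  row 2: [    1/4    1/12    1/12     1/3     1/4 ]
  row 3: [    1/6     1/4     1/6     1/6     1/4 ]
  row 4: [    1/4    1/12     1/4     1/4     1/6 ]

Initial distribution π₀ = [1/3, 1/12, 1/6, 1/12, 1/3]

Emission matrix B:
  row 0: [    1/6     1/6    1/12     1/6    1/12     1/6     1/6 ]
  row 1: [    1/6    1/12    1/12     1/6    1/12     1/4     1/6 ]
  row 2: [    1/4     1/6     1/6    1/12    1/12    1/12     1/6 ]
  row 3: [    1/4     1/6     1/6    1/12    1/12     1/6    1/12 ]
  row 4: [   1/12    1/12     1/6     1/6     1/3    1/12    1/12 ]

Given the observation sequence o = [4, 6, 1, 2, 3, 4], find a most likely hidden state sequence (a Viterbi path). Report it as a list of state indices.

t=0: δ = [2.778e-02, 6.944e-03, 1.389e-02, 6.944e-03, 1.111e-01]  (obs o_0=4)
t=1: δ = [4.630e-03, 1.543e-03, 4.630e-03, 2.315e-03, 1.543e-03]  ψ = [4, 4, 4, 4, 4]  (obs o_1=6)
t=2: δ = [1.929e-04, 6.430e-05, 1.286e-04, 2.572e-04, 9.645e-05]  ψ = [2, 0, 0, 0, 2]  (obs o_2=1)
t=3: δ = [3.572e-06, 5.358e-06, 7.144e-06, 1.072e-05, 1.072e-05]  ψ = [3, 3, 3, 0, 3]  (obs o_3=2)
t=4: δ = [4.465e-07, 4.465e-07, 2.233e-07, 2.233e-07, 4.465e-07]  ψ = [4, 3, 4, 4, 3]  (obs o_4=3)
t=5: δ = [9.303e-09, 6.202e-09, 9.303e-09, 1.240e-08, 6.202e-08]  ψ = [4, 0, 1, 0, 1]  (obs o_5=4)
backtrack: best end state = 4; path = [4, 2, 0, 3, 1, 4]

path = [4, 2, 0, 3, 1, 4]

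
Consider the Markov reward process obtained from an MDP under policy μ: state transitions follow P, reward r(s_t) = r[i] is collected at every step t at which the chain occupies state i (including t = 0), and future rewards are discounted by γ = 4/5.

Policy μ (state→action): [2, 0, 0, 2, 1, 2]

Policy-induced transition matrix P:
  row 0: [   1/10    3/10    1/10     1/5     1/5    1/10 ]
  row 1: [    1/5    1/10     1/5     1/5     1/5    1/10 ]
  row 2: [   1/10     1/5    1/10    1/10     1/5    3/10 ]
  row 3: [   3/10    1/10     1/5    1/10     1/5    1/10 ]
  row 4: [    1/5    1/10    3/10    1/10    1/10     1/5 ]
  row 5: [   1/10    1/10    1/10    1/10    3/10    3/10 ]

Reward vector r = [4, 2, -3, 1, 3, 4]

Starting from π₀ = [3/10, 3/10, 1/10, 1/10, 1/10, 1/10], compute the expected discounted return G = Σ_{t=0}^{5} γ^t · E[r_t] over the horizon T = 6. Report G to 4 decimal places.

t=0: π = [0.3000, 0.3000, 0.1000, 0.1000, 0.1000, 0.1000], E[r] = 2.3000, γ^t·E[r] = 2.300000, running G = 2.300000
t=1: π = [0.1600, 0.1700, 0.1600, 0.1600, 0.2000, 0.1500], E[r] = 1.8600, γ^t·E[r] = 1.488000, running G = 3.788000
t=2: π = [0.1690, 0.1480, 0.1730, 0.1330, 0.1950, 0.1820], E[r] = 1.8990, γ^t·E[r] = 1.215360, running G = 5.003360
t=3: π = [0.1609, 0.1511, 0.1671, 0.1317, 0.1987, 0.1905], E[r] = 1.9343, γ^t·E[r] = 0.990362, running G = 5.993722
t=4: π = [0.1613, 0.1489, 0.1680, 0.1312, 0.1992, 0.1914], E[r] = 1.9333, γ^t·E[r] = 0.791880, running G = 6.785601
t=5: π = [0.1610, 0.1491, 0.1678, 0.1310, 0.1992, 0.1918], E[r] = 1.9347, γ^t·E[r] = 0.633952, running G = 7.419554

G = 7.4196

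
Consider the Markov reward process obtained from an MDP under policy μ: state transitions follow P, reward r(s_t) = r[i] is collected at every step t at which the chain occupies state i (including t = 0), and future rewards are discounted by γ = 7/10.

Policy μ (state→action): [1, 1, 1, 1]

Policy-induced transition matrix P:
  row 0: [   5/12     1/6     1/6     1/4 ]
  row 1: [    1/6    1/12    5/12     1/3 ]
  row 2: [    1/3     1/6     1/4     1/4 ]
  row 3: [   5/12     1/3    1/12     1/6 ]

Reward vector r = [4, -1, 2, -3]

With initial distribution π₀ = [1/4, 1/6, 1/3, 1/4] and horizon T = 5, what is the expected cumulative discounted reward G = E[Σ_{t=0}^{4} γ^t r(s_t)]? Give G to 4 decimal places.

G = 2.3416

t=0: π = [0.2500, 0.1667, 0.3333, 0.2500], E[r] = 0.7500, γ^t·E[r] = 0.750000, running G = 0.750000
t=1: π = [0.3472, 0.1944, 0.2153, 0.2431], E[r] = 0.8958, γ^t·E[r] = 0.627083, running G = 1.377083
t=2: π = [0.3501, 0.1910, 0.2130, 0.2459], E[r] = 0.8976, γ^t·E[r] = 0.439809, running G = 1.816892
t=3: π = [0.3512, 0.1917, 0.2117, 0.2454], E[r] = 0.9000, γ^t·E[r] = 0.308710, running G = 2.125602
t=4: π = [0.3511, 0.1916, 0.2118, 0.2455], E[r] = 0.8998, γ^t·E[r] = 0.216036, running G = 2.341638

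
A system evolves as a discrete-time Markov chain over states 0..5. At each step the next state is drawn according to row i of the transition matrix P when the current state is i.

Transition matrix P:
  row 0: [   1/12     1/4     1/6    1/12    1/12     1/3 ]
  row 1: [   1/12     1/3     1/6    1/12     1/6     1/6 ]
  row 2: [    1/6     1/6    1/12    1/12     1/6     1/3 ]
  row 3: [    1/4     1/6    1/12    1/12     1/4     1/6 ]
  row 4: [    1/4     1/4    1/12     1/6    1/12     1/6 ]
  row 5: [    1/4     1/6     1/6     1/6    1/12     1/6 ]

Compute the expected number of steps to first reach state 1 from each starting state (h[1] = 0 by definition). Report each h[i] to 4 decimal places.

First-step conditioning: h[1] = 0; for i ≠ 1, h[i] = 1 + Σ_k P[i][k]·h[k].
  h[0] = 1 + 1/12·h[0] + 1/6·h[2] + 1/12·h[3] + 1/12·h[4] + 1/3·h[5]
  h[2] = 1 + 1/6·h[0] + 1/12·h[2] + 1/12·h[3] + 1/6·h[4] + 1/3·h[5]
  h[3] = 1 + 1/4·h[0] + 1/12·h[2] + 1/12·h[3] + 1/4·h[4] + 1/6·h[5]
  h[4] = 1 + 1/4·h[0] + 1/12·h[2] + 1/6·h[3] + 1/12·h[4] + 1/6·h[5]
  h[5] = 1 + 1/4·h[0] + 1/6·h[2] + 1/6·h[3] + 1/12·h[4] + 1/6·h[5]
Solving the 5×5 linear system over states ≠ 1 gives exactly h = [870/181, 0, 936/181, 924/181, 858/181, 936/181] (h[1] = 0 is the target).

h = [4.8066, 0.0000, 5.1713, 5.1050, 4.7403, 5.1713]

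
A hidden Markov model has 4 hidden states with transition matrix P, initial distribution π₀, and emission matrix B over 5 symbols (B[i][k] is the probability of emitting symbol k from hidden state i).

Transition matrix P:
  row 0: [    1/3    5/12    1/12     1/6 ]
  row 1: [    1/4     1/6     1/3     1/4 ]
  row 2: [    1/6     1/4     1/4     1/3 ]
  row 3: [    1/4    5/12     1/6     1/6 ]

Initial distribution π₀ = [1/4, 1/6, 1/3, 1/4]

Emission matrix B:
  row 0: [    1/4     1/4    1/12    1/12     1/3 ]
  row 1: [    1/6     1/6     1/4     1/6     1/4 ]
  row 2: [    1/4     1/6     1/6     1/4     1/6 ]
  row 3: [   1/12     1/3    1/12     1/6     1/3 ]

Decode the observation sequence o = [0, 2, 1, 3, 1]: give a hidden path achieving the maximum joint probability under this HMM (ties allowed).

t=0: δ = [6.250e-02, 2.778e-02, 8.333e-02, 2.083e-02]  (obs o_0=0)
t=1: δ = [1.736e-03, 6.510e-03, 3.472e-03, 2.315e-03]  ψ = [0, 0, 2, 2]  (obs o_1=2)
t=2: δ = [4.069e-04, 1.808e-04, 3.617e-04, 5.425e-04]  ψ = [1, 1, 1, 1]  (obs o_2=1)
t=3: δ = [1.130e-05, 3.768e-05, 2.261e-05, 2.009e-05]  ψ = [0, 3, 2, 2]  (obs o_3=3)
t=4: δ = [2.355e-06, 1.395e-06, 2.093e-06, 3.140e-06]  ψ = [1, 3, 1, 1]  (obs o_4=1)
backtrack: best end state = 3; path = [0, 1, 3, 1, 3]

path = [0, 1, 3, 1, 3]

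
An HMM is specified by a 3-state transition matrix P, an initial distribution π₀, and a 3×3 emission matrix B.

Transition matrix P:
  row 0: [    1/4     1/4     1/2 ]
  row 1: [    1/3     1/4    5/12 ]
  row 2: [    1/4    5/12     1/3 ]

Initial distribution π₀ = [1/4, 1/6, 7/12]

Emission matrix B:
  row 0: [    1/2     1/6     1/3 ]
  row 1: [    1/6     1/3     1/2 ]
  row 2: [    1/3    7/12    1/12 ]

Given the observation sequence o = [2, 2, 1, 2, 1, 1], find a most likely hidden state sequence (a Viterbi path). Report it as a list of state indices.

path = [1, 0, 2, 1, 2, 2]

t=0: δ = [8.333e-02, 8.333e-02, 4.861e-02]  (obs o_0=2)
t=1: δ = [9.259e-03, 1.042e-02, 3.472e-03]  ψ = [1, 0, 0]  (obs o_1=2)
t=2: δ = [5.787e-04, 8.681e-04, 2.701e-03]  ψ = [1, 1, 0]  (obs o_2=1)
t=3: δ = [2.251e-04, 5.626e-04, 7.502e-05]  ψ = [2, 2, 2]  (obs o_3=2)
t=4: δ = [3.126e-05, 4.689e-05, 1.368e-04]  ψ = [1, 1, 1]  (obs o_4=1)
t=5: δ = [5.698e-06, 1.899e-05, 2.659e-05]  ψ = [2, 2, 2]  (obs o_5=1)
backtrack: best end state = 2; path = [1, 0, 2, 1, 2, 2]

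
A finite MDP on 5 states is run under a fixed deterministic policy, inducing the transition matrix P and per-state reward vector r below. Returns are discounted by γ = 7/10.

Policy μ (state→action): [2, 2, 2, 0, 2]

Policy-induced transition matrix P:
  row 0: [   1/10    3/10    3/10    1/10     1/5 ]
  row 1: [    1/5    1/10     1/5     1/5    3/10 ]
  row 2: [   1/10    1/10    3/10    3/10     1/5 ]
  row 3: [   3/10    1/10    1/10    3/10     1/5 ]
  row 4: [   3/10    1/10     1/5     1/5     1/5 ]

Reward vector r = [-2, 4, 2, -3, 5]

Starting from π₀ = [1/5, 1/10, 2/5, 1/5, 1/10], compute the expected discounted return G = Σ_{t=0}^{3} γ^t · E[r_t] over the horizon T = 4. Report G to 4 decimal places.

G = 2.2207

t=0: π = [0.2000, 0.1000, 0.4000, 0.2000, 0.1000], E[r] = 0.7000, γ^t·E[r] = 0.700000, running G = 0.700000
t=1: π = [0.1700, 0.1400, 0.2400, 0.2400, 0.2100], E[r] = 1.0300, γ^t·E[r] = 0.721000, running G = 1.421000
t=2: π = [0.2040, 0.1340, 0.2170, 0.2310, 0.2140], E[r] = 0.9390, γ^t·E[r] = 0.460110, running G = 1.881110
t=3: π = [0.2024, 0.1408, 0.2190, 0.2244, 0.2134], E[r] = 0.9902, γ^t·E[r] = 0.339639, running G = 2.220749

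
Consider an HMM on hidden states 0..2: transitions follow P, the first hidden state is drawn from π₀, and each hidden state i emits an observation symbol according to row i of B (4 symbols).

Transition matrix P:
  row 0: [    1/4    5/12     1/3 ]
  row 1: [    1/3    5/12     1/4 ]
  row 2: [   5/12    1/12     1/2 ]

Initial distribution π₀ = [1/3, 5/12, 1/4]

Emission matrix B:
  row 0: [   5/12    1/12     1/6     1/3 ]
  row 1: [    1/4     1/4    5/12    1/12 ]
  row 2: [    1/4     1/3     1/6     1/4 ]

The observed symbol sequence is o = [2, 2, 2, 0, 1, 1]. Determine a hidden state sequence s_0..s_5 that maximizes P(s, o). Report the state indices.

t=0: δ = [5.556e-02, 1.736e-01, 4.167e-02]  (obs o_0=2)
t=1: δ = [9.645e-03, 3.014e-02, 7.234e-03]  ψ = [1, 1, 1]  (obs o_1=2)
t=2: δ = [1.674e-03, 5.233e-03, 1.256e-03]  ψ = [1, 1, 1]  (obs o_2=2)
t=3: δ = [7.268e-04, 5.451e-04, 3.270e-04]  ψ = [1, 1, 1]  (obs o_3=0)
t=4: δ = [1.514e-05, 7.571e-05, 8.075e-05]  ψ = [0, 0, 0]  (obs o_4=1)
t=5: δ = [2.804e-06, 7.886e-06, 1.346e-05]  ψ = [2, 1, 2]  (obs o_5=1)
backtrack: best end state = 2; path = [1, 1, 1, 0, 2, 2]

path = [1, 1, 1, 0, 2, 2]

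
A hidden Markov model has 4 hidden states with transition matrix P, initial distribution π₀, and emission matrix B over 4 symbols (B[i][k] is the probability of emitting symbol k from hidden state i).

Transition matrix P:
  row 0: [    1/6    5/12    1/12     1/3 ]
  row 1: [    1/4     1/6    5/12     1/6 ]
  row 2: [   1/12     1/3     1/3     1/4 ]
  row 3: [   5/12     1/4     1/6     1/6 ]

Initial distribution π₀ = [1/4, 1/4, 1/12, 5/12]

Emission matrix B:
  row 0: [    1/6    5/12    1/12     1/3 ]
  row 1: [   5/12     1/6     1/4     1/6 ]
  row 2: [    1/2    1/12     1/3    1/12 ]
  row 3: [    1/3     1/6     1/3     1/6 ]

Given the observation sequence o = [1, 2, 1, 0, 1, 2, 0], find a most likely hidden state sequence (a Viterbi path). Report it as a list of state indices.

t=0: δ = [1.042e-01, 4.167e-02, 6.944e-03, 6.944e-02]  (obs o_0=1)
t=1: δ = [2.411e-03, 1.085e-02, 5.787e-03, 1.157e-02]  ψ = [3, 0, 1, 0]  (obs o_1=2)
t=2: δ = [2.009e-03, 4.823e-04, 3.768e-04, 3.215e-04]  ψ = [3, 3, 1, 3]  (obs o_2=1)
t=3: δ = [5.582e-05, 3.489e-04, 1.005e-04, 2.233e-04]  ψ = [0, 0, 1, 0]  (obs o_3=0)
t=4: δ = [3.876e-05, 9.690e-06, 1.211e-05, 9.690e-06]  ψ = [3, 1, 1, 1]  (obs o_4=1)
t=5: δ = [5.384e-07, 4.038e-06, 1.346e-06, 4.307e-06]  ψ = [0, 0, 1, 0]  (obs o_5=2)
t=6: δ = [2.991e-07, 4.486e-07, 8.412e-07, 2.393e-07]  ψ = [3, 3, 1, 3]  (obs o_6=0)
backtrack: best end state = 2; path = [0, 3, 0, 3, 0, 1, 2]

path = [0, 3, 0, 3, 0, 1, 2]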